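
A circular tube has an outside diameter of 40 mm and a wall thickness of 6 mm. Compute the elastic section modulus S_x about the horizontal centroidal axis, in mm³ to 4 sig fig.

Split into non-overlapping primitives; take the origin at the lower-left of the bounding box.
Outer circle: ⌀40, A = 1256.64 mm², y = 20 mm, Ī = 125 664 mm⁴.
Bore (subtracted): ⌀28, A = 615.752 mm², y = 20 mm, Ī = 30171.9 mm⁴.
By symmetry the centroid is at mid-height, ȳ = 20 mm.
All pieces are centred on the horizontal centroidal axis, so I = ΣĪ (holes subtracted) = 95491.9 mm⁴.
Extreme fibre distance c = 20 mm; S = I/c = 4774.59 mm³.

S_x ≈ 4775 mm³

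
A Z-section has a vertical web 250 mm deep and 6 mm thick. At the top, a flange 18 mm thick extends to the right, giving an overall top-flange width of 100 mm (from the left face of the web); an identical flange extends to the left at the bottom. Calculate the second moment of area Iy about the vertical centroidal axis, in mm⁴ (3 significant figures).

Iy ≈ 1.10 × 10⁷ mm⁴

Decompose the section into non-overlapping parts with the origin at the bottom-left of its bounding rectangle.
Web: 6 × 250, A = 1 500 mm², x = 97 mm, Ī = 4 500 mm⁴.
Top flange (beyond web): 94 × 18, A = 1 692 mm², x = 147 mm, Ī = 1 245 876 mm⁴.
Bottom flange (beyond web): 94 × 18, A = 1 692 mm², x = 47 mm, Ī = 1 245 876 mm⁴.
Centroid: x̄ = ΣA·x / ΣA = 97 mm.
Transfer each piece to the vertical centroidal axis using Ī + A·d² with d = x − 97:
  web: d = 0 mm → contributes +4 500 mm⁴
  top flange (beyond web): d = 50 mm → contributes +5 475 876 mm⁴
  bottom flange (beyond web): d = -50 mm → contributes +5 475 876 mm⁴
Total I = 10 956 252 mm⁴.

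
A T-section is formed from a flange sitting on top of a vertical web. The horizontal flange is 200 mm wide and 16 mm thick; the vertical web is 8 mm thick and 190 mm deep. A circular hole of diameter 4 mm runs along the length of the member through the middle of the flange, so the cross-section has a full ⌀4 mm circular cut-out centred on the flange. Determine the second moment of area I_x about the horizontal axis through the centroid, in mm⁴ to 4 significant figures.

I_x ≈ 1.556 × 10⁷ mm⁴

Treat the section as a set of non-overlapping primitives; coordinates are from the bounding-box lower-left.
Flange: 200 × 16, A = 3 200 mm², y = 198 mm, Ī = 68266.7 mm⁴.
Web: 8 × 190, A = 1 520 mm², y = 95 mm, Ī = 4 572 667 mm⁴.
Hole (subtracted): ⌀4, A = 12.5664 mm², y = 198 mm, Ī = 12.5664 mm⁴.
Centroid: ȳ = ΣA·y / ΣA = 164.742 mm.
Transfer each piece to the horizontal axis through the centroid using Ī + A·d² with d = y − 164.742:
  flange: d = 33.258 mm → contributes +3 607 777 mm⁴
  web: d = -69.742 mm → contributes +11 965 858 mm⁴
  hole: d = 33.258 mm → contributes −13912.2 mm⁴
Total I = 15 559 723 mm⁴.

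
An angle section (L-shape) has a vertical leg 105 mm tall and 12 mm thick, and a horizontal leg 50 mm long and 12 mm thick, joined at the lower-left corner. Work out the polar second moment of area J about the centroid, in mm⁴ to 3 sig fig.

J ≈ 2.17 × 10⁶ mm⁴

Treat the section as a set of non-overlapping primitives; coordinates are from the bounding-box lower-left.
Vertical leg: 12 × 105, A = 1 260 mm², y = 52.5 mm, Ī = 1 157 625 mm⁴.
Horizontal leg (remainder): 38 × 12, A = 456 mm², y = 6 mm, Ī = 5 472 mm⁴.
Centroid: ȳ = ΣA·y / ΣA = 40.143 mm.
Transfer each piece to the centroidal x-axis using Ī + A·d² with d = y − 40.143:
  vertical leg: d = 12.357 mm → contributes +1 350 010 mm⁴
  horizontal leg (remainder): d = -34.143 mm → contributes +537 063 mm⁴
Total I = 1 887 073 mm⁴.
For the y-axis: x̄ = 12.643 mm.
Repeating about the centroidal y-axis gives I_y = 279 258 mm⁴.
Polar second moment: J = I_x + I_y = 2 166 330 mm⁴.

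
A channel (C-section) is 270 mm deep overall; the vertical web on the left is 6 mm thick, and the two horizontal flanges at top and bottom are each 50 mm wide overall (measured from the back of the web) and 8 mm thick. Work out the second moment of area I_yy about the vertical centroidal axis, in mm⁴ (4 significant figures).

I_yy ≈ 4.252 × 10⁵ mm⁴

Break the section into simple shapes (no overlaps), measuring from the bottom-left corner of the bounding box.
Web: 6 × 270, A = 1 620 mm², x = 3 mm, Ī = 4 860 mm⁴.
Top flange (beyond web): 44 × 8, A = 352 mm², x = 28 mm, Ī = 56789.3 mm⁴.
Bottom flange (beyond web): 44 × 8, A = 352 mm², x = 28 mm, Ī = 56789.3 mm⁴.
Centroid: x̄ = ΣA·x / ΣA = 10.5731 mm.
Transfer each piece to the vertical centroidal axis using Ī + A·d² with d = x − 10.5731:
  web: d = -7.57315 mm → contributes +97771.2 mm⁴
  top flange (beyond web): d = 17.4269 mm → contributes +163 690 mm⁴
  bottom flange (beyond web): d = 17.4269 mm → contributes +163 690 mm⁴
Total I = 425 151 mm⁴.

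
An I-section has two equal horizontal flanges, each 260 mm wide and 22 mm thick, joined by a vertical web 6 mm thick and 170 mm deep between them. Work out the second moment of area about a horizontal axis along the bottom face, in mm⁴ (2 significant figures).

Split into non-overlapping primitives; take the origin at the lower-left of the bounding box.
Bottom flange: 260 × 22, A = 5 720 mm², y = 11 mm, Ī = 230 707 mm⁴.
Web: 6 × 170, A = 1 020 mm², y = 107 mm, Ī = 2 456 500 mm⁴.
Top flange: 260 × 22, A = 5 720 mm², y = 203 mm, Ī = 230 707 mm⁴.
Transfer each piece to a horizontal axis along the bottom face using Ī + A·d² with d = y − 0:
  bottom flange: d = 11 mm → contributes +922 827 mm⁴
  web: d = 107 mm → contributes +14 134 480 mm⁴
  top flange: d = 203 mm → contributes +235 946 187 mm⁴
Total I = 251 003 493 mm⁴.

I_base ≈ 2.5 × 10⁸ mm⁴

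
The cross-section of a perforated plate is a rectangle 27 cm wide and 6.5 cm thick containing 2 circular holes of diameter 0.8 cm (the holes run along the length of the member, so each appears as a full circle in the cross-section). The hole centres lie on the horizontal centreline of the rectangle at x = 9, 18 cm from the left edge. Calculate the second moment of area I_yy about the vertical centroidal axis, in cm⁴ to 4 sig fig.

Split into non-overlapping primitives; take the origin at the lower-left of the bounding box.
Plate: 27 × 6.5, A = 175.5 cm², x = 13.5 cm, Ī = 10661.6 cm⁴.
Hole 1 (subtracted): ⌀0.8, A = 0.502655 cm², x = 9 cm, Ī = 0.0201062 cm⁴.
Hole 2 (subtracted): ⌀0.8, A = 0.502655 cm², x = 18 cm, Ī = 0.0201062 cm⁴.
By symmetry the centroid is at mid-width, x̄ = 13.5 cm.
Transfer each piece to the vertical centroidal axis using Ī + A·d² with d = x − 13.5:
  plate: d = 0 cm → contributes +10661.6 cm⁴
  hole 1: d = -4.5 cm → contributes −10.1989 cm⁴
  hole 2: d = 4.5 cm → contributes −10.1989 cm⁴
Total I = 10641.2 cm⁴.

I_yy ≈ 1.064 × 10⁴ cm⁴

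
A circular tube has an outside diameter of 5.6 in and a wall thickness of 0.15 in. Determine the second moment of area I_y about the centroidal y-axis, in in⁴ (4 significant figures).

Treat the section as a set of non-overlapping primitives; coordinates are from the bounding-box lower-left.
Outer circle: ⌀5.6, A = 24.6301 in², x = 2.8 in, Ī = 48.275 in⁴.
Bore (subtracted): ⌀5.3, A = 22.0618 in², x = 2.8 in, Ī = 38.7323 in⁴.
By symmetry the centroid is at mid-width, x̄ = 2.8 in.
All pieces are centred on the centroidal y-axis, so I = ΣĪ (holes subtracted) = 9.54266 in⁴.

I_y ≈ 9.543 in⁴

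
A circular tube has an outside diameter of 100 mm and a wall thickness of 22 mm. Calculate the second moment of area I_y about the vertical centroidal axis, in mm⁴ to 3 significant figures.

Split into non-overlapping primitives; take the origin at the lower-left of the bounding box.
Outer circle: ⌀100, A = 7 854 mm², x = 50 mm, Ī = 4 908 739 mm⁴.
Bore (subtracted): ⌀56, A = 2 463 mm², x = 50 mm, Ī = 482 750 mm⁴.
By symmetry the centroid is at mid-width, x̄ = 50 mm.
All pieces are centred on the vertical centroidal axis, so I = ΣĪ (holes subtracted) = 4 425 989 mm⁴.

I_y ≈ 4.43 × 10⁶ mm⁴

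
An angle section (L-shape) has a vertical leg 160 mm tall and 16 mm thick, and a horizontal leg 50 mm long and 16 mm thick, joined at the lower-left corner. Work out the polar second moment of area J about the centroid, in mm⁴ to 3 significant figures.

Decompose the section into non-overlapping parts with the origin at the bottom-left of its bounding rectangle.
Vertical leg: 16 × 160, A = 2 560 mm², y = 80 mm, Ī = 5 461 333 mm⁴.
Horizontal leg (remainder): 34 × 16, A = 544 mm², y = 8 mm, Ī = 11 605 mm⁴.
Centroid: ȳ = ΣA·y / ΣA = 67.381 mm.
Transfer each piece to the centroidal x-axis using Ī + A·d² with d = y − 67.381:
  vertical leg: d = 12.619 mm → contributes +5 868 957 mm⁴
  horizontal leg (remainder): d = -59.381 mm → contributes +1 929 834 mm⁴
Total I = 7 798 791 mm⁴.
For the y-axis: x̄ = 12.381 mm.
Repeating about the centroidal y-axis gives I_y = 387 431 mm⁴.
Polar second moment: J = I_x + I_y = 8 186 222 mm⁴.

J ≈ 8.19 × 10⁶ mm⁴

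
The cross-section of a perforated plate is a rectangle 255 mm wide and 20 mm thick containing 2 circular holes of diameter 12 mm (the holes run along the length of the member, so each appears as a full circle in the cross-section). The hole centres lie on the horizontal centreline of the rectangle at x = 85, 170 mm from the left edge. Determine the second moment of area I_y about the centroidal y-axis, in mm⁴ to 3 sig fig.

Break the section into simple shapes (no overlaps), measuring from the bottom-left corner of the bounding box.
Plate: 255 × 20, A = 5 100 mm², x = 127.5 mm, Ī = 27 635 625 mm⁴.
Hole 1 (subtracted): ⌀12, A = 113.1 mm², x = 85 mm, Ī = 1017.9 mm⁴.
Hole 2 (subtracted): ⌀12, A = 113.1 mm², x = 170 mm, Ī = 1017.9 mm⁴.
By symmetry the centroid is at mid-width, x̄ = 127.5 mm.
Transfer each piece to the centroidal y-axis using Ī + A·d² with d = x − 127.5:
  plate: d = 0 mm → contributes +27 635 625 mm⁴
  hole 1: d = -42.5 mm → contributes −205 300 mm⁴
  hole 2: d = 42.5 mm → contributes −205 300 mm⁴
Total I = 27 225 025 mm⁴.

I_y ≈ 2.72 × 10⁷ mm⁴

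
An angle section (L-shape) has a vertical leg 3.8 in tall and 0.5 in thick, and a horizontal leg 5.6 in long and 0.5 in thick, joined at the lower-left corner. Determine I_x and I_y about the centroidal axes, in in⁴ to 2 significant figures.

I_x ≈ 5.3 in⁴, I_y ≈ 14 in⁴

Decompose the section into non-overlapping parts with the origin at the bottom-left of its bounding rectangle.
Vertical leg: 0.5 × 3.8, A = 1.9 in², y = 1.9 in, Ī = 2.286 in⁴.
Horizontal leg (remainder): 5.1 × 0.5, A = 2.55 in², y = 0.25 in, Ī = 0.05313 in⁴.
Centroid: ȳ = ΣA·y / ΣA = 0.9545 in.
Transfer each piece to the centroidal x-axis using Ī + A·d² with d = y − 0.9545:
  vertical leg: d = 0.9455 in → contributes +3.985 in⁴
  horizontal leg (remainder): d = -0.7045 in → contributes +1.319 in⁴
Total I = 5.304 in⁴.
For the y-axis: x̄ = 1.854 in.
Repeating about the centroidal y-axis gives I_y = 14.1 in⁴.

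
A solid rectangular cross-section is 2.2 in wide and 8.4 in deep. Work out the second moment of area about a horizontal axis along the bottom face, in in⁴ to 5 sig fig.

The section: 2.2 × 8.4, A = 18.48 in², y = 4.2 in, Ī = 108.6624 in⁴.
Transfer it to the bottom edge using Ī + A·d² with d = y − 0:
  the section: d = 4.2 in → contributes +434.6496 in⁴
Total I = 434.6496 in⁴.

I_base ≈ 434.65 in⁴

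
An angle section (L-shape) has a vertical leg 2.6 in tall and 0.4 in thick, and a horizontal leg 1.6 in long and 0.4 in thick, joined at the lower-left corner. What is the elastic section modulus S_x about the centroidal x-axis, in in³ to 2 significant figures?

Split into non-overlapping primitives; take the origin at the lower-left of the bounding box.
Vertical leg: 0.4 × 2.6, A = 1.04 in², y = 1.3 in, Ī = 0.5859 in⁴.
Horizontal leg (remainder): 1.2 × 0.4, A = 0.48 in², y = 0.2 in, Ī = 0.0064 in⁴.
Centroid: ȳ = ΣA·y / ΣA = 0.9526 in.
Transfer each piece to the centroidal x-axis using Ī + A·d² with d = y − 0.9526:
  vertical leg: d = 0.3474 in → contributes +0.7114 in⁴
  horizontal leg (remainder): d = -0.7526 in → contributes +0.2783 in⁴
Total I = 0.9897 in⁴.
Extreme fibre distance c = 1.647 in; S = I/c = 0.6007 in³.

S_x ≈ 0.60 in³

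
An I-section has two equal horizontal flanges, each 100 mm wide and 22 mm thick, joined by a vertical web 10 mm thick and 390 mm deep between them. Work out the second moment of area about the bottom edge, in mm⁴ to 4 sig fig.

Split into non-overlapping primitives; take the origin at the lower-left of the bounding box.
Bottom flange: 100 × 22, A = 2 200 mm², y = 11 mm, Ī = 88733.3 mm⁴.
Web: 10 × 390, A = 3 900 mm², y = 217 mm, Ī = 49 432 500 mm⁴.
Top flange: 100 × 22, A = 2 200 mm², y = 423 mm, Ī = 88733.3 mm⁴.
Transfer each piece to a horizontal axis along the bottom face using Ī + A·d² with d = y − 0:
  bottom flange: d = 11 mm → contributes +354 933 mm⁴
  web: d = 217 mm → contributes +233 079 600 mm⁴
  top flange: d = 423 mm → contributes +393 732 533 mm⁴
Total I = 627 167 067 mm⁴.

I_base ≈ 6.272 × 10⁸ mm⁴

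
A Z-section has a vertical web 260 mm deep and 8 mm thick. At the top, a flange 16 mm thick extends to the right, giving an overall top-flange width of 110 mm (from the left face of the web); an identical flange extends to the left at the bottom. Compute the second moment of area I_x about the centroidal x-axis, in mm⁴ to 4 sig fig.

Split into non-overlapping primitives; take the origin at the lower-left of the bounding box.
Web: 8 × 260, A = 2 080 mm², y = 130 mm, Ī = 11 717 333 mm⁴.
Top flange (beyond web): 102 × 16, A = 1 632 mm², y = 252 mm, Ī = 34 816 mm⁴.
Bottom flange (beyond web): 102 × 16, A = 1 632 mm², y = 8 mm, Ī = 34 816 mm⁴.
Centroid: ȳ = ΣA·y / ΣA = 130 mm.
Transfer each piece to the centroidal x-axis using Ī + A·d² with d = y − 130:
  web: d = 0 mm → contributes +11 717 333 mm⁴
  top flange (beyond web): d = 122 mm → contributes +24 325 504 mm⁴
  bottom flange (beyond web): d = -122 mm → contributes +24 325 504 mm⁴
Total I = 60 368 341 mm⁴.

I_x ≈ 6.037 × 10⁷ mm⁴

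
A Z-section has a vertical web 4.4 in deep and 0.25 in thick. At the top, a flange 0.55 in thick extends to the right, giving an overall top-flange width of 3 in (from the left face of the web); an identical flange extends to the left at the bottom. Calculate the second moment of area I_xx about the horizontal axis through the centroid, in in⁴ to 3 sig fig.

Split into non-overlapping primitives; take the origin at the lower-left of the bounding box.
Web: 0.25 × 4.4, A = 1.1 in², y = 2.2 in, Ī = 1.7747 in⁴.
Top flange (beyond web): 2.75 × 0.55, A = 1.5125 in², y = 4.125 in, Ī = 0.038128 in⁴.
Bottom flange (beyond web): 2.75 × 0.55, A = 1.5125 in², y = 0.275 in, Ī = 0.038128 in⁴.
Centroid: ȳ = ΣA·y / ΣA = 2.2 in.
Transfer each piece to the horizontal axis through the centroid using Ī + A·d² with d = y − 2.2:
  web: d = 0 in → contributes +1.7747 in⁴
  top flange (beyond web): d = 1.925 in → contributes +5.6429 in⁴
  bottom flange (beyond web): d = -1.925 in → contributes +5.6429 in⁴
Total I = 13.06 in⁴.

I_xx ≈ 13.1 in⁴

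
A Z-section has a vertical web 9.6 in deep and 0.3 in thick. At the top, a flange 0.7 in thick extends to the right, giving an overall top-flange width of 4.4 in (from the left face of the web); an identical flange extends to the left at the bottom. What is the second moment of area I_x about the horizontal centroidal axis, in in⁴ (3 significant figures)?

Split into non-overlapping primitives; take the origin at the lower-left of the bounding box.
Web: 0.3 × 9.6, A = 2.88 in², y = 4.8 in, Ī = 22.118 in⁴.
Top flange (beyond web): 4.1 × 0.7, A = 2.87 in², y = 9.25 in, Ī = 0.11719 in⁴.
Bottom flange (beyond web): 4.1 × 0.7, A = 2.87 in², y = 0.35 in, Ī = 0.11719 in⁴.
Centroid: ȳ = ΣA·y / ΣA = 4.8 in.
Transfer each piece to the horizontal centroidal axis using Ī + A·d² with d = y − 4.8:
  web: d = 0 in → contributes +22.118 in⁴
  top flange (beyond web): d = 4.45 in → contributes +56.95 in⁴
  bottom flange (beyond web): d = -4.45 in → contributes +56.95 in⁴
Total I = 136.02 in⁴.

I_x ≈ 136 in⁴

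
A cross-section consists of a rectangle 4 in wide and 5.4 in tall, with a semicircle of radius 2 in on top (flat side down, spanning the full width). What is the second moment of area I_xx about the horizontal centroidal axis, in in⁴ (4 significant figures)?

I_xx ≈ 115.5 in⁴

Break the section into simple shapes (no overlaps), measuring from the bottom-left corner of the bounding box.
Rectangular body: 4 × 5.4, A = 21.6 in², y = 2.7 in, Ī = 52.488 in⁴.
Semicircular cap: semicircle r = 2, A = 6.28319 in², y = 6.24883 in, Ī = 1.75611 in⁴.
Centroid: ȳ = ΣA·y / ΣA = 3.49969 in.
Transfer each piece to the horizontal centroidal axis using Ī + A·d² with d = y − 3.49969:
  rectangular body: d = -0.799691 in → contributes +66.3013 in⁴
  semicircular cap: d = 2.74914 in → contributes +49.2428 in⁴
Total I = 115.544 in⁴.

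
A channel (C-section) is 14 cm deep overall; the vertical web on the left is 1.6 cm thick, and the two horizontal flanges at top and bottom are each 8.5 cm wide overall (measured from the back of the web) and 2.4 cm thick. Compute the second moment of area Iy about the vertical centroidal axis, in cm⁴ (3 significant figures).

Treat the section as a set of non-overlapping primitives; coordinates are from the bounding-box lower-left.
Web: 1.6 × 14, A = 22.4 cm², x = 0.8 cm, Ī = 4.7787 cm⁴.
Top flange (beyond web): 6.9 × 2.4, A = 16.56 cm², x = 5.05 cm, Ī = 65.702 cm⁴.
Bottom flange (beyond web): 6.9 × 2.4, A = 16.56 cm², x = 5.05 cm, Ī = 65.702 cm⁴.
Centroid: x̄ = ΣA·x / ΣA = 3.3353 cm.
Transfer each piece to the vertical centroidal axis using Ī + A·d² with d = x − 3.3353:
  web: d = -2.5353 cm → contributes +148.76 cm⁴
  top flange (beyond web): d = 1.7147 cm → contributes +114.39 cm⁴
  bottom flange (beyond web): d = 1.7147 cm → contributes +114.39 cm⁴
Total I = 377.54 cm⁴.

Iy ≈ 378 cm⁴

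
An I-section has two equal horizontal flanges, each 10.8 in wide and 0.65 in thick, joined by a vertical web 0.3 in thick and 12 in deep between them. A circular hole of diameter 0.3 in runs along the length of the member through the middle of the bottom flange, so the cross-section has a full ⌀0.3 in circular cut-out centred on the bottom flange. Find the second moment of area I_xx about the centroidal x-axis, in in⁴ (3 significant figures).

I_xx ≈ 603 in⁴

Decompose the section into non-overlapping parts with the origin at the bottom-left of its bounding rectangle.
Bottom flange: 10.8 × 0.65, A = 7.02 in², y = 0.325 in, Ī = 0.24716 in⁴.
Web: 0.3 × 12, A = 3.6 in², y = 6.65 in, Ī = 43.2 in⁴.
Top flange: 10.8 × 0.65, A = 7.02 in², y = 12.975 in, Ī = 0.24716 in⁴.
Hole (subtracted): ⌀0.3, A = 0.070686 in², y = 0.325 in, Ī = 0.00039761 in⁴.
Centroid: ȳ = ΣA·y / ΣA = 6.6754 in.
Transfer each piece to the centroidal x-axis using Ī + A·d² with d = y − 6.6754:
  bottom flange: d = -6.3504 in → contributes +283.35 in⁴
  web: d = -0.025447 in → contributes +43.202 in⁴
  top flange: d = 6.2996 in → contributes +278.83 in⁴
  hole: d = -6.3504 in → contributes −2.851 in⁴
Total I = 602.53 in⁴.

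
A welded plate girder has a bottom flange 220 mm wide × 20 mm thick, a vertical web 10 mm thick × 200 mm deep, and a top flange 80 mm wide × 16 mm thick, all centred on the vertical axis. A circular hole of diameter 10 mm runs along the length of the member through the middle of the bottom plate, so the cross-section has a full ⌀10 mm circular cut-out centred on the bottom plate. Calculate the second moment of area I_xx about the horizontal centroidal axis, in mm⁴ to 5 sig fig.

Treat the section as a set of non-overlapping primitives; coordinates are from the bounding-box lower-left.
Bottom plate: 220 × 20, A = 4 400 mm², y = 10 mm, Ī = 146666.7 mm⁴.
Web plate: 10 × 200, A = 2 000 mm², y = 120 mm, Ī = 6 666 667 mm⁴.
Top plate: 80 × 16, A = 1 280 mm², y = 228 mm, Ī = 27306.67 mm⁴.
Hole (subtracted): ⌀10, A = 78.53982 mm², y = 10 mm, Ī = 490.8739 mm⁴.
Centroid: ȳ = ΣA·y / ΣA = 75.65054 mm.
Transfer each piece to the horizontal centroidal axis using Ī + A·d² with d = y − 75.65054:
  bottom plate: d = -65.65054 mm → contributes +19 110 640 mm⁴
  web plate: d = 44.34946 mm → contributes +10 600 415 mm⁴
  top plate: d = 152.3495 mm → contributes +29 736 563 mm⁴
  hole: d = -65.65054 mm → contributes −338 997 mm⁴
Total I = 59 108 621 mm⁴.

I_xx ≈ 5.9109 × 10⁷ mm⁴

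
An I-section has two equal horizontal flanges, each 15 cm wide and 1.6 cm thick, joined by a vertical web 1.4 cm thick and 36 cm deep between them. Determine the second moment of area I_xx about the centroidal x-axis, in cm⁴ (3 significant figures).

Treat the section as a set of non-overlapping primitives; coordinates are from the bounding-box lower-left.
Bottom flange: 15 × 1.6, A = 24 cm², y = 0.8 cm, Ī = 5.12 cm⁴.
Web: 1.4 × 36, A = 50.4 cm², y = 19.6 cm, Ī = 5443.2 cm⁴.
Top flange: 15 × 1.6, A = 24 cm², y = 38.4 cm, Ī = 5.12 cm⁴.
By symmetry the centroid is at mid-height, ȳ = 19.6 cm.
Transfer each piece to the centroidal x-axis using Ī + A·d² with d = y − 19.6:
  bottom flange: d = -18.8 cm → contributes +8487.7 cm⁴
  web: d = 0 cm → contributes +5443.2 cm⁴
  top flange: d = 18.8 cm → contributes +8487.7 cm⁴
Total I = 22 419 cm⁴.

I_xx ≈ 2.24 × 10⁴ cm⁴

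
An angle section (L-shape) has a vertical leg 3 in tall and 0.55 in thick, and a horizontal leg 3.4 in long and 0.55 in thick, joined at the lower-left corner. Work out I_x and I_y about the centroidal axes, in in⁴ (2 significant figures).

I_x ≈ 2.5 in⁴, I_y ≈ 3.4 in⁴

Decompose the section into non-overlapping parts with the origin at the bottom-left of its bounding rectangle.
Vertical leg: 0.55 × 3, A = 1.65 in², y = 1.5 in, Ī = 1.238 in⁴.
Horizontal leg (remainder): 2.85 × 0.55, A = 1.568 in², y = 0.275 in, Ī = 0.03951 in⁴.
Centroid: ȳ = ΣA·y / ΣA = 0.9032 in.
Transfer each piece to the centroidal x-axis using Ī + A·d² with d = y − 0.9032:
  vertical leg: d = 0.5968 in → contributes +1.825 in⁴
  horizontal leg (remainder): d = -0.6282 in → contributes +0.6581 in⁴
Total I = 2.483 in⁴.
For the y-axis: x̄ = 1.103 in.
Repeating about the centroidal y-axis gives I_y = 3.426 in⁴.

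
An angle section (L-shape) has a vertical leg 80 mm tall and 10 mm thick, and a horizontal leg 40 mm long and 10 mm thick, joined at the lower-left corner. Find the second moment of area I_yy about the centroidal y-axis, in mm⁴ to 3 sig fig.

I_yy ≈ 1.16 × 10⁵ mm⁴

Break the section into simple shapes (no overlaps), measuring from the bottom-left corner of the bounding box.
Vertical leg: 10 × 80, A = 800 mm², x = 5 mm, Ī = 6666.7 mm⁴.
Horizontal leg (remainder): 30 × 10, A = 300 mm², x = 25 mm, Ī = 22 500 mm⁴.
Centroid: x̄ = ΣA·x / ΣA = 10.455 mm.
Transfer each piece to the centroidal y-axis using Ī + A·d² with d = x − 10.455:
  vertical leg: d = -5.4545 mm → contributes +30 468 mm⁴
  horizontal leg (remainder): d = 14.545 mm → contributes +85 971 mm⁴
Total I = 116 439 mm⁴.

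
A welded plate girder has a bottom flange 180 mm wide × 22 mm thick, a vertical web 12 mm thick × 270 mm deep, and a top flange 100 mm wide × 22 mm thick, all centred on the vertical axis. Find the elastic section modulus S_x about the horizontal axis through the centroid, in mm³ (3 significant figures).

Break the section into simple shapes (no overlaps), measuring from the bottom-left corner of the bounding box.
Bottom plate: 180 × 22, A = 3 960 mm², y = 11 mm, Ī = 159 720 mm⁴.
Web plate: 12 × 270, A = 3 240 mm², y = 157 mm, Ī = 19 683 000 mm⁴.
Top plate: 100 × 22, A = 2 200 mm², y = 303 mm, Ī = 88 733 mm⁴.
Centroid: ȳ = ΣA·y / ΣA = 129.66 mm.
Transfer each piece to the horizontal axis through the centroid using Ī + A·d² with d = y − 129.66:
  bottom plate: d = -118.66 mm → contributes +55 920 894 mm⁴
  web plate: d = 27.336 mm → contributes +22 104 142 mm⁴
  top plate: d = 173.34 mm → contributes +66 188 675 mm⁴
Total I = 144 213 711 mm⁴.
Extreme fibre distance c = 184.34 mm; S = I/c = 782 341 mm³.

S_x ≈ 7.82 × 10⁵ mm³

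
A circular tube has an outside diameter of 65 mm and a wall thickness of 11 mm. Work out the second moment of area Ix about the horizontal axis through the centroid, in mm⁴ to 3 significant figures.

Ix ≈ 7.08 × 10⁵ mm⁴

Split into non-overlapping primitives; take the origin at the lower-left of the bounding box.
Outer circle: ⌀65, A = 3318.3 mm², y = 32.5 mm, Ī = 876 241 mm⁴.
Bore (subtracted): ⌀43, A = 1452.2 mm², y = 32.5 mm, Ī = 167 820 mm⁴.
By symmetry the centroid is at mid-height, ȳ = 32.5 mm.
All pieces are centred on the horizontal axis through the centroid, so I = ΣĪ (holes subtracted) = 708 421 mm⁴.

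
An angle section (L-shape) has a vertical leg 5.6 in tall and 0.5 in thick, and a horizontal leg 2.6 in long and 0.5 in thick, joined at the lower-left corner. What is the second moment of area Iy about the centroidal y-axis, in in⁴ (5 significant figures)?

Iy ≈ 1.7348 in⁴

Decompose the section into non-overlapping parts with the origin at the bottom-left of its bounding rectangle.
Vertical leg: 0.5 × 5.6, A = 2.8 in², x = 0.25 in, Ī = 0.05833333 in⁴.
Horizontal leg (remainder): 2.1 × 0.5, A = 1.05 in², x = 1.55 in, Ī = 0.385875 in⁴.
Centroid: x̄ = ΣA·x / ΣA = 0.6045455 in.
Transfer each piece to the centroidal y-axis using Ī + A·d² with d = x − 0.6045455:
  vertical leg: d = -0.3545455 in → contributes +0.4103003 in⁴
  horizontal leg (remainder): d = 0.9454545 in → contributes +1.324454 in⁴
Total I = 1.734754 in⁴.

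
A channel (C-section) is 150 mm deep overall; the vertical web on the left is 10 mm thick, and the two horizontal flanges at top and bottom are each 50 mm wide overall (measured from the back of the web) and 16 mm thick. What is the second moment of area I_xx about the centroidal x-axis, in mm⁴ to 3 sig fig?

Treat the section as a set of non-overlapping primitives; coordinates are from the bounding-box lower-left.
Web: 10 × 150, A = 1 500 mm², y = 75 mm, Ī = 2 812 500 mm⁴.
Top flange (beyond web): 40 × 16, A = 640 mm², y = 142 mm, Ī = 13 653 mm⁴.
Bottom flange (beyond web): 40 × 16, A = 640 mm², y = 8 mm, Ī = 13 653 mm⁴.
By symmetry the centroid is at mid-height, ȳ = 75 mm.
Transfer each piece to the centroidal x-axis using Ī + A·d² with d = y − 75:
  web: d = 0 mm → contributes +2 812 500 mm⁴
  top flange (beyond web): d = 67 mm → contributes +2 886 613 mm⁴
  bottom flange (beyond web): d = -67 mm → contributes +2 886 613 mm⁴
Total I = 8 585 727 mm⁴.

I_xx ≈ 8.59 × 10⁶ mm⁴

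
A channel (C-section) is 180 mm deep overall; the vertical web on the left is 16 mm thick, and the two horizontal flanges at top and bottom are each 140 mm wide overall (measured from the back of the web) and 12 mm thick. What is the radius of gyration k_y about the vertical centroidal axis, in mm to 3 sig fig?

Treat the section as a set of non-overlapping primitives; coordinates are from the bounding-box lower-left.
Web: 16 × 180, A = 2 880 mm², x = 8 mm, Ī = 61 440 mm⁴.
Top flange (beyond web): 124 × 12, A = 1 488 mm², x = 78 mm, Ī = 1 906 624 mm⁴.
Bottom flange (beyond web): 124 × 12, A = 1 488 mm², x = 78 mm, Ī = 1 906 624 mm⁴.
Centroid: x̄ = ΣA·x / ΣA = 43.574 mm.
Transfer each piece to the vertical centroidal axis using Ī + A·d² with d = x − 43.574:
  web: d = -35.574 mm → contributes +3 706 060 mm⁴
  top flange (beyond web): d = 34.426 mm → contributes +3 670 150 mm⁴
  bottom flange (beyond web): d = 34.426 mm → contributes +3 670 150 mm⁴
Total I = 11 046 360 mm⁴.
Radius of gyration: k = √(I/A) = √(11 046 360 / 5 856) = 43.432 mm.

k_y ≈ 43.4 mm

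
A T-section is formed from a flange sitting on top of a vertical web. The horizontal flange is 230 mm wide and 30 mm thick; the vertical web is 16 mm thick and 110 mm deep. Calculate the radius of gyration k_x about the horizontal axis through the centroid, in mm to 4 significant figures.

Decompose the section into non-overlapping parts with the origin at the bottom-left of its bounding rectangle.
Flange: 230 × 30, A = 6 900 mm², y = 125 mm, Ī = 517 500 mm⁴.
Web: 16 × 110, A = 1 760 mm², y = 55 mm, Ī = 1 774 667 mm⁴.
Centroid: ȳ = ΣA·y / ΣA = 110.774 mm.
Transfer each piece to the horizontal axis through the centroid using Ī + A·d² with d = y − 110.774:
  flange: d = 14.2263 mm → contributes +1 913 980 mm⁴
  web: d = -55.7737 mm → contributes +7 249 503 mm⁴
Total I = 9 163 483 mm⁴.
Radius of gyration: k = √(I/A) = √(9 163 483 / 8 660) = 32.529 mm.

k_x ≈ 32.53 mm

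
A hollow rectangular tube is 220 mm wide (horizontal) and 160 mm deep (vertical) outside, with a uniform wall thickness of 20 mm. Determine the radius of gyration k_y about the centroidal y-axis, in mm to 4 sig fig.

k_y ≈ 78.43 mm

Decompose the section into non-overlapping parts with the origin at the bottom-left of its bounding rectangle.
Outer rectangle: 220 × 160, A = 35 200 mm², x = 110 mm, Ī = 141 973 333 mm⁴.
Inner void (subtracted): 180 × 120, A = 21 600 mm², x = 110 mm, Ī = 58 320 000 mm⁴.
By symmetry the centroid is at mid-width, x̄ = 110 mm.
All pieces are centred on the centroidal y-axis, so I = ΣĪ (holes subtracted) = 83 653 333 mm⁴.
Radius of gyration: k = √(I/A) = √(83 653 333 / 13 600) = 78.4282 mm.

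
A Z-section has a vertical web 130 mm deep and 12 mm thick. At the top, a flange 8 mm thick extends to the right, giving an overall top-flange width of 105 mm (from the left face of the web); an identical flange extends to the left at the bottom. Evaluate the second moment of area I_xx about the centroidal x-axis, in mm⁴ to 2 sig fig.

Split into non-overlapping primitives; take the origin at the lower-left of the bounding box.
Web: 12 × 130, A = 1 560 mm², y = 65 mm, Ī = 2 197 000 mm⁴.
Top flange (beyond web): 93 × 8, A = 744 mm², y = 126 mm, Ī = 3 968 mm⁴.
Bottom flange (beyond web): 93 × 8, A = 744 mm², y = 4 mm, Ī = 3 968 mm⁴.
Centroid: ȳ = ΣA·y / ΣA = 65 mm.
Transfer each piece to the centroidal x-axis using Ī + A·d² with d = y − 65:
  web: d = 0 mm → contributes +2 197 000 mm⁴
  top flange (beyond web): d = 61 mm → contributes +2 772 392 mm⁴
  bottom flange (beyond web): d = -61 mm → contributes +2 772 392 mm⁴
Total I = 7 741 784 mm⁴.

I_xx ≈ 7.7 × 10⁶ mm⁴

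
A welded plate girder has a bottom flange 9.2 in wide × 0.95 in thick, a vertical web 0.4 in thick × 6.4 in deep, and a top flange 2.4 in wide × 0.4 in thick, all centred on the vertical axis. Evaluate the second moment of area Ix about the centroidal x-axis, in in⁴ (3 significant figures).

Ix ≈ 70.6 in⁴

Treat the section as a set of non-overlapping primitives; coordinates are from the bounding-box lower-left.
Bottom plate: 9.2 × 0.95, A = 8.74 in², y = 0.475 in, Ī = 0.65732 in⁴.
Web plate: 0.4 × 6.4, A = 2.56 in², y = 4.15 in, Ī = 8.7381 in⁴.
Top plate: 2.4 × 0.4, A = 0.96 in², y = 7.55 in, Ī = 0.0128 in⁴.
Centroid: ȳ = ΣA·y / ΣA = 1.7964 in.
Transfer each piece to the centroidal x-axis using Ī + A·d² with d = y − 1.7964:
  bottom plate: d = -1.3214 in → contributes +15.918 in⁴
  web plate: d = 2.3536 in → contributes +22.919 in⁴
  top plate: d = 5.7536 in → contributes +31.793 in⁴
Total I = 70.63 in⁴.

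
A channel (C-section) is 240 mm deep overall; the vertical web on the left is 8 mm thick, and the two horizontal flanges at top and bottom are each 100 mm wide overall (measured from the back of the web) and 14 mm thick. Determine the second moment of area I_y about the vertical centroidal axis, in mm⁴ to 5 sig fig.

I_y ≈ 4.5774 × 10⁶ mm⁴

Break the section into simple shapes (no overlaps), measuring from the bottom-left corner of the bounding box.
Web: 8 × 240, A = 1 920 mm², x = 4 mm, Ī = 10 240 mm⁴.
Top flange (beyond web): 92 × 14, A = 1 288 mm², x = 54 mm, Ī = 908469.3 mm⁴.
Bottom flange (beyond web): 92 × 14, A = 1 288 mm², x = 54 mm, Ī = 908469.3 mm⁴.
Centroid: x̄ = ΣA·x / ΣA = 32.64769 mm.
Transfer each piece to the vertical centroidal axis using Ī + A·d² with d = x − 32.64769:
  web: d = -28.64769 mm → contributes +1 585 965 mm⁴
  top flange (beyond web): d = 21.35231 mm → contributes +1 495 696 mm⁴
  bottom flange (beyond web): d = 21.35231 mm → contributes +1 495 696 mm⁴
Total I = 4 577 357 mm⁴.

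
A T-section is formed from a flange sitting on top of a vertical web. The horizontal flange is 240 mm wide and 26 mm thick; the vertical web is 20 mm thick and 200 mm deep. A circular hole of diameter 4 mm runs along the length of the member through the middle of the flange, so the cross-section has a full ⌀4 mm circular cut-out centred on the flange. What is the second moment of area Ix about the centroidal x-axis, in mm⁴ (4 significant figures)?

Ix ≈ 4.478 × 10⁷ mm⁴

Split into non-overlapping primitives; take the origin at the lower-left of the bounding box.
Flange: 240 × 26, A = 6 240 mm², y = 213 mm, Ī = 351 520 mm⁴.
Web: 20 × 200, A = 4 000 mm², y = 100 mm, Ī = 13 333 333 mm⁴.
Hole (subtracted): ⌀4, A = 12.5664 mm², y = 213 mm, Ī = 12.5664 mm⁴.
Centroid: ȳ = ΣA·y / ΣA = 168.805 mm.
Transfer each piece to the centroidal x-axis using Ī + A·d² with d = y − 168.805:
  flange: d = 44.1949 mm → contributes +12 539 399 mm⁴
  web: d = -68.8051 mm → contributes +32 269 922 mm⁴
  hole: d = 44.1949 mm → contributes −24 557 mm⁴
Total I = 44 784 764 mm⁴.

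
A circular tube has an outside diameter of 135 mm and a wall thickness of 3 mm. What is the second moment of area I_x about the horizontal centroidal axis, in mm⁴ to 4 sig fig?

Decompose the section into non-overlapping parts with the origin at the bottom-left of its bounding rectangle.
Outer circle: ⌀135, A = 14313.9 mm², y = 67.5 mm, Ī = 16 304 406 mm⁴.
Bore (subtracted): ⌀129, A = 13069.8 mm², y = 67.5 mm, Ī = 13 593 420 mm⁴.
By symmetry the centroid is at mid-height, ȳ = 67.5 mm.
All pieces are centred on the horizontal centroidal axis, so I = ΣĪ (holes subtracted) = 2 710 986 mm⁴.

I_x ≈ 2.711 × 10⁶ mm⁴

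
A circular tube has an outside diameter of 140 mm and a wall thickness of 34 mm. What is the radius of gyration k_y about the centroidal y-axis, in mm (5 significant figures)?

k_y ≈ 39.357 mm

Break the section into simple shapes (no overlaps), measuring from the bottom-left corner of the bounding box.
Outer circle: ⌀140, A = 15393.8 mm², x = 70 mm, Ī = 18 857 410 mm⁴.
Bore (subtracted): ⌀72, A = 4071.504 mm², x = 70 mm, Ī = 1 319 167 mm⁴.
By symmetry the centroid is at mid-width, x̄ = 70 mm.
All pieces are centred on the centroidal y-axis, so I = ΣĪ (holes subtracted) = 17 538 243 mm⁴.
Radius of gyration: k = √(I/A) = √(17 538 243 / 11322.3) = 39.35734 mm.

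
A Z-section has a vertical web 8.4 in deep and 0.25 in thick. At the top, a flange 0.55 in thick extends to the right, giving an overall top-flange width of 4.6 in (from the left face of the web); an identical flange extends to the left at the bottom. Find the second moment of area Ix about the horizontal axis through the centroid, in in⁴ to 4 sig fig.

Split into non-overlapping primitives; take the origin at the lower-left of the bounding box.
Web: 0.25 × 8.4, A = 2.1 in², y = 4.2 in, Ī = 12.348 in⁴.
Top flange (beyond web): 4.35 × 0.55, A = 2.3925 in², y = 8.125 in, Ī = 0.0603109 in⁴.
Bottom flange (beyond web): 4.35 × 0.55, A = 2.3925 in², y = 0.275 in, Ī = 0.0603109 in⁴.
Centroid: ȳ = ΣA·y / ΣA = 4.2 in.
Transfer each piece to the horizontal axis through the centroid using Ī + A·d² with d = y − 4.2:
  web: d = 0 in → contributes +12.348 in⁴
  top flange (beyond web): d = 3.925 in → contributes +36.9183 in⁴
  bottom flange (beyond web): d = -3.925 in → contributes +36.9183 in⁴
Total I = 86.1845 in⁴.

Ix ≈ 86.18 in⁴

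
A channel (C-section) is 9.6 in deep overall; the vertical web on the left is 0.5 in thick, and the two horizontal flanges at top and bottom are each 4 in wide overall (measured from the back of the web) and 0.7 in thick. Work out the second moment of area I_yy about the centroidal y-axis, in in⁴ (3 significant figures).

Decompose the section into non-overlapping parts with the origin at the bottom-left of its bounding rectangle.
Web: 0.5 × 9.6, A = 4.8 in², x = 0.25 in, Ī = 0.1 in⁴.
Top flange (beyond web): 3.5 × 0.7, A = 2.45 in², x = 2.25 in, Ī = 2.501 in⁴.
Bottom flange (beyond web): 3.5 × 0.7, A = 2.45 in², x = 2.25 in, Ī = 2.501 in⁴.
Centroid: x̄ = ΣA·x / ΣA = 1.2603 in.
Transfer each piece to the centroidal y-axis using Ī + A·d² with d = x − 1.2603:
  web: d = -1.0103 in → contributes +4.9995 in⁴
  top flange (beyond web): d = 0.98969 in → contributes +4.9008 in⁴
  bottom flange (beyond web): d = 0.98969 in → contributes +4.9008 in⁴
Total I = 14.801 in⁴.

I_yy ≈ 14.8 in⁴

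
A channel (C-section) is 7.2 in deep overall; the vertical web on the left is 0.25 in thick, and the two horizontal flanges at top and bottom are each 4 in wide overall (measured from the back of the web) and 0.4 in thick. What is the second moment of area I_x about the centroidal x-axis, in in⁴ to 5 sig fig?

I_x ≈ 42.496 in⁴

Break the section into simple shapes (no overlaps), measuring from the bottom-left corner of the bounding box.
Web: 0.25 × 7.2, A = 1.8 in², y = 3.6 in, Ī = 7.776 in⁴.
Top flange (beyond web): 3.75 × 0.4, A = 1.5 in², y = 7 in, Ī = 0.02 in⁴.
Bottom flange (beyond web): 3.75 × 0.4, A = 1.5 in², y = 0.2 in, Ī = 0.02 in⁴.
By symmetry the centroid is at mid-height, ȳ = 3.6 in.
Transfer each piece to the centroidal x-axis using Ī + A·d² with d = y − 3.6:
  web: d = 0 in → contributes +7.776 in⁴
  top flange (beyond web): d = 3.4 in → contributes +17.36 in⁴
  bottom flange (beyond web): d = -3.4 in → contributes +17.36 in⁴
Total I = 42.496 in⁴.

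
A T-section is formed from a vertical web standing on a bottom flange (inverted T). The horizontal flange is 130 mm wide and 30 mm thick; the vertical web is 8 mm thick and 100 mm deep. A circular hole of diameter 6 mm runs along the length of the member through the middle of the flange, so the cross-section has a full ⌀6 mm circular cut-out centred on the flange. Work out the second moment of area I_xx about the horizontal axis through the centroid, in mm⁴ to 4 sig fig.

I_xx ≈ 3.760 × 10⁶ mm⁴

Split into non-overlapping primitives; take the origin at the lower-left of the bounding box.
Flange: 130 × 30, A = 3 900 mm², y = 15 mm, Ī = 292 500 mm⁴.
Web: 8 × 100, A = 800 mm², y = 80 mm, Ī = 666 667 mm⁴.
Hole (subtracted): ⌀6, A = 28.2743 mm², y = 15 mm, Ī = 63.6173 mm⁴.
Centroid: ȳ = ΣA·y / ΣA = 26.1308 mm.
Transfer each piece to the horizontal axis through the centroid using Ī + A·d² with d = y − 26.1308:
  flange: d = -11.1308 mm → contributes +775 689 mm⁴
  web: d = 53.8692 mm → contributes +2 988 180 mm⁴
  hole: d = -11.1308 mm → contributes −3566.65 mm⁴
Total I = 3 760 302 mm⁴.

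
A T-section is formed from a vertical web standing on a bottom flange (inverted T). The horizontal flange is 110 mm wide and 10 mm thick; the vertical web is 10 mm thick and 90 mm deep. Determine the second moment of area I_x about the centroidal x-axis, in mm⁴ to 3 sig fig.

I_x ≈ 1.85 × 10⁶ mm⁴

Decompose the section into non-overlapping parts with the origin at the bottom-left of its bounding rectangle.
Flange: 110 × 10, A = 1 100 mm², y = 5 mm, Ī = 9166.7 mm⁴.
Web: 10 × 90, A = 900 mm², y = 55 mm, Ī = 607 500 mm⁴.
Centroid: ȳ = ΣA·y / ΣA = 27.5 mm.
Transfer each piece to the centroidal x-axis using Ī + A·d² with d = y − 27.5:
  flange: d = -22.5 mm → contributes +566 042 mm⁴
  web: d = 27.5 mm → contributes +1 288 125 mm⁴
Total I = 1 854 167 mm⁴.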